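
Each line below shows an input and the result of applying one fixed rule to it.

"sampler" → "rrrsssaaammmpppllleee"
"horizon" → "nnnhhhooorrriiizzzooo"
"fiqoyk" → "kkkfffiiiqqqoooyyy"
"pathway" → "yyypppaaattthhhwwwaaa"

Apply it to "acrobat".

tttaaacccrrrooobbbaaa

Rule — move the last character to the front, then repeat every character 3 times.
On "acrobat": the first step gives "tacroba", and the second then gives "tttaaacccrrrooobbbaaa".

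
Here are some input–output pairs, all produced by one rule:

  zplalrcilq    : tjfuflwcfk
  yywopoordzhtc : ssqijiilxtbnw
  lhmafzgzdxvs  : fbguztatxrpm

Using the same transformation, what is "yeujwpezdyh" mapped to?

syodqjytxsb

The rule is to shift every letter 6 places backward in the alphabet (wrapping around).
Applying that to "yeujwpezdyh" gives "syodqjytxsb".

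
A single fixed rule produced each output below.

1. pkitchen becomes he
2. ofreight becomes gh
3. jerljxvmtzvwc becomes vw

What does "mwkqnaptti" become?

tt

In each case the input is transformed by: move the last 3 characters to the front (rotate right by 3), then keep only the first 2 characters.
For "mwkqnaptti", step one produces "ttimwkqnap"; step two turns that into "tt".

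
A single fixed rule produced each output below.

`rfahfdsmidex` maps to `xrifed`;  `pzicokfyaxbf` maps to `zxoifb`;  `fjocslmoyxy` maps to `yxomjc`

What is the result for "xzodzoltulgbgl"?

zxtolgd

The transformation: sort the characters into reverse alphabetical order, then keep every other character starting from the first (positions 1st, 3rd, 5th, ...).
On "xzodzoltulgbgl": the first step gives "zzxutoolllggdb", and the second then gives "zxtolgd".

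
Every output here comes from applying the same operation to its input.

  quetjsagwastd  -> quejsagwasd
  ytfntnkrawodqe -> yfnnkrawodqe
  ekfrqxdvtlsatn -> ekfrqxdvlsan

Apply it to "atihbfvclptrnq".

Looking at the pairs, the operation is to remove every "t".
For "atihbfvclptrnq" the result is "aihbfvclprnq".

aihbfvclprnq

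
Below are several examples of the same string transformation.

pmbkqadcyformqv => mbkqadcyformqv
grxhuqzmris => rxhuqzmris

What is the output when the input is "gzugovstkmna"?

zugovstkmna

Looking at the pairs, the operation is to delete the first character.
"gzugovstkmna" → "zugovstkmna".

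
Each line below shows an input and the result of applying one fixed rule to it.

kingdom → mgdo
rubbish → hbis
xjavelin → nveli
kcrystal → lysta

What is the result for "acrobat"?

The transformation: delete the first 3 characters, then move the last character to the front.
On "acrobat": the first step gives "obat", and the second then gives "toba".

toba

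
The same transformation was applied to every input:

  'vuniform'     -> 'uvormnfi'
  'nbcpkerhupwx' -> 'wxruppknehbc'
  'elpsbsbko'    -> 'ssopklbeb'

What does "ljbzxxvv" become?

xzvxlvbj

Each output is the input with this applied: sort the characters into reverse alphabetical order, then swap each adjacent pair of characters (1↔2, 3↔4, ...).
Working it through for "ljbzxxvv": intermediate "zxxvvljb", final "xzvxlvbj".
(Check on "nbcpkerhupwx": → "xwurppnkhecb" → "wxruppknehbc" ✓)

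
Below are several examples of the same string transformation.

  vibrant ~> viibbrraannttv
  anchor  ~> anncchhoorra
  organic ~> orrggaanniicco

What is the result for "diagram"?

The transformation: double every character, then move the first character to the end.
Applying both steps to "diagram": "ddiiaaggrraamm", then "diiaaggrraammd".

diiaaggrraammd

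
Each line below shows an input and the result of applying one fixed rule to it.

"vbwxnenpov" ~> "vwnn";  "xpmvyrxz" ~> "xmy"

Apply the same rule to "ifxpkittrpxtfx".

ixktrx

The transformation: delete the last 2 characters, then keep every other character starting from the first (positions 1st, 3rd, 5th, ...).
On "ifxpkittrpxtfx": the first step gives "ifxpkittrpxt", and the second then gives "ixktrx".
(Check on "xpmvyrxz": → "xpmvyr" → "xmy" ✓)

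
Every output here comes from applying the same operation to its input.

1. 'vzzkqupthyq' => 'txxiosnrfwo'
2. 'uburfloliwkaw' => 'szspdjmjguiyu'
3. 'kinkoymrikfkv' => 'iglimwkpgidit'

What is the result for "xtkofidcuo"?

The rule is to shift every letter 2 places backward in the alphabet (wrapping around).
For "xtkofidcuo" the result is "vrimdgbasm".

vrimdgbasm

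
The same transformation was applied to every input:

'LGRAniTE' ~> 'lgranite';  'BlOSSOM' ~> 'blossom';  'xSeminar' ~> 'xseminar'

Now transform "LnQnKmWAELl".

lnqnkmwaell

What's happening: convert every letter to lowercase.
Applying that to "LnQnKmWAELl" gives "lnqnkmwaell".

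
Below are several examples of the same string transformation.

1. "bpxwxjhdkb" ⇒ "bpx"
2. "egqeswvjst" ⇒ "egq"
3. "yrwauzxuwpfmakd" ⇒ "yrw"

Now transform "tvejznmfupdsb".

Each output is the input with this applied: keep only the first 3 characters.
Doing the same to "tvejznmfupdsb": "tve".

tve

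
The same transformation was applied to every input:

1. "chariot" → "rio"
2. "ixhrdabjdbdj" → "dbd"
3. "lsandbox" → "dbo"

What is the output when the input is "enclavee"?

ave

What's happening: move the last character to the front, then keep only the last 3 characters.
Applying both steps to "enclavee": "eenclave", then "ave".
(Check on "chariot": → "tchario" → "rio" ✓)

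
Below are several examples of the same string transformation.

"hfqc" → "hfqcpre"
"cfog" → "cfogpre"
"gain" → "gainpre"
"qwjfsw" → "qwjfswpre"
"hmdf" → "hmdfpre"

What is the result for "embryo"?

What's happening: append "pre".
So "embryo" becomes "embryopre".

embryopre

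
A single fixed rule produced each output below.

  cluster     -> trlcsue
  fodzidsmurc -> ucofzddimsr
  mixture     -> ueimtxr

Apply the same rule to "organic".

ncroagi

What's happening: swap each adjacent pair of characters (1↔2, 3↔4, ...), then move the last 2 characters to the front (rotate right by 2).
For "organic" the result is "ncroagi".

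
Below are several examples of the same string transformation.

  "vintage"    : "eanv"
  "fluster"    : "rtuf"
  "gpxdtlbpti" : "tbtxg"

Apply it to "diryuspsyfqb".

The transformation: keep every other character starting from the first (positions 1st, 3rd, 5th, ...), then reverse the string.
Working it through for "diryuspsyfqb": intermediate "drupyq", final "qypurd".
(Check on "gpxdtlbpti": → "gxtbt" → "tbtxg" ✓)

qypurd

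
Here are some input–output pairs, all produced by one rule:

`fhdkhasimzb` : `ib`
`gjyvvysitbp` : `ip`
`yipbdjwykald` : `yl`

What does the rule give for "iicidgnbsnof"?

bo

In each case the input is transformed by: keep one character in every 3, starting at position 2 (positions 2nd, 5th, 8th, ...), then delete the first 2 characters.
"iicidgnbsnof" → "idbo" → "bo".
(Check on "fhdkhasimzb": → "hhib" → "ib" ✓)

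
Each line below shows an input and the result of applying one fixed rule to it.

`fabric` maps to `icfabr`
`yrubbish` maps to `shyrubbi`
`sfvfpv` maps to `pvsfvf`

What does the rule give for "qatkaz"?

azqatk

The rule is to move the last 2 characters to the front (rotate right by 2).
For "qatkaz" the result is "azqatk".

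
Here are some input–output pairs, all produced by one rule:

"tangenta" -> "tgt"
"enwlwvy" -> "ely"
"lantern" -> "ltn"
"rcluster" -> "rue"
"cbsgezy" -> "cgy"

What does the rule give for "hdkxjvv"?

Rule — keep one character in every 3, starting at position 1 (positions 1st, 4th, 7th, ...).
On "hdkxjvv" that produces "hxv".

hxv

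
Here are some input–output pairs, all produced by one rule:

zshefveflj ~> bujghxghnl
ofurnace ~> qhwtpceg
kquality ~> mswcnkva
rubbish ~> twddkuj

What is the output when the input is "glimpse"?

inkorug

In each case the input is transformed by: shift every letter 2 places forward in the alphabet (wrapping around).
For "glimpse" the result is "inkorug".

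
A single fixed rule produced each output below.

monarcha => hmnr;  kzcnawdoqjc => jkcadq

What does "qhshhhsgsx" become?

sqshs

What's happening: move the last 2 characters to the front (rotate right by 2), then keep every other character starting from the first (positions 1st, 3rd, 5th, ...).
Doing the same to "qhshhhsgsx": "sqshs".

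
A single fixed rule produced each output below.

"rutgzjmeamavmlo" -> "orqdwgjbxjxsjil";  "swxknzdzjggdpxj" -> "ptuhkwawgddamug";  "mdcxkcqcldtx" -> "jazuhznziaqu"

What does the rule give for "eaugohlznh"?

Each output is the input with this applied: shift every letter 3 places backward in the alphabet (wrapping around).
Doing the same to "eaugohlznh": "bxrdleiwke".

bxrdleiwke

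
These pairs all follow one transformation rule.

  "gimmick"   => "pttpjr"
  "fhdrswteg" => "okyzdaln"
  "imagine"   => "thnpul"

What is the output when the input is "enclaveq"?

ujshclx

The rule is to delete the first character, then shift every letter 7 places forward in the alphabet (wrapping around).
On "enclaveq" that produces "ujshclx".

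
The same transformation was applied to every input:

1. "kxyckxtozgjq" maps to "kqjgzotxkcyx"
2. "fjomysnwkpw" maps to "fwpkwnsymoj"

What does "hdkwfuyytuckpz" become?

hzpkcutyyufwkd

What's happening: move the first character to the end, then reverse the string.
For "hdkwfuyytuckpz", step one produces "dkwfuyytuckpzh"; step two turns that into "hzpkcutyyufwkd".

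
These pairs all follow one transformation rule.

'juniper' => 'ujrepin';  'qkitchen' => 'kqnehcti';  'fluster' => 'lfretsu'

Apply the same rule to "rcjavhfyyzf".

Rule — move the first 2 characters to the end (rotate left by 2), then reverse the string.
On "rcjavhfyyzf": the first step gives "javhfyyzfrc", and the second then gives "crfzyyfhvaj".

crfzyyfhvaj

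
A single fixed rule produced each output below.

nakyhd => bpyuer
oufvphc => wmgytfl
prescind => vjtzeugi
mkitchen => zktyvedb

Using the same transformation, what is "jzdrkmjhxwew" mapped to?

The transformation: shift every letter 9 places backward in the alphabet (wrapping around), then move the first 2 characters to the end (rotate left by 2).
For "jzdrkmjhxwew", step one produces "aquibdayonvn"; step two turns that into "uibdayonvnaq".

uibdayonvnaq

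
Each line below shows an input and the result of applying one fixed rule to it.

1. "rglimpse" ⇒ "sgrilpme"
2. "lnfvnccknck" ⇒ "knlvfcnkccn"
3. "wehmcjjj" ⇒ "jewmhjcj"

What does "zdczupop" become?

odzzcpup

What's happening: swap each adjacent pair of characters (1↔2, 3↔4, ...), then move the last character to the front.
"zdczupop" → "dzzcpupo" → "odzzcpup".
(Check on "lnfvnccknck": → "nlvfcnkccnk" → "knlvfcnkccn" ✓)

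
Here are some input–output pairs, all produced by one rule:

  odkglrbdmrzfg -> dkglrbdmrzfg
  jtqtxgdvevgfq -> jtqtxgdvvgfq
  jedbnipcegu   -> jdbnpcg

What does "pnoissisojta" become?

The transformation: remove every vowel.
On "pnoissisojta" that produces "pnsssjt".

pnsssjt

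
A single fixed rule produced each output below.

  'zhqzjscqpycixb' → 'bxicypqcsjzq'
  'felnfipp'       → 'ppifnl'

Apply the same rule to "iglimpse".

espmil

Looking at the pairs, the operation is to delete the first 2 characters, then reverse the string.
For "iglimpse", step one produces "limpse"; step two turns that into "espmil".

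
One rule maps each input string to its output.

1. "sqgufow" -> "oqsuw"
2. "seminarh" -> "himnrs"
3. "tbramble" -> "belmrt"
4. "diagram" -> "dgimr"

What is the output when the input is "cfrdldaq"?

Rule — sort the characters into alphabetical order, then delete the first 2 characters.
Applying both steps to "cfrdldaq": "acddflqr", then "ddflqr".

ddflqr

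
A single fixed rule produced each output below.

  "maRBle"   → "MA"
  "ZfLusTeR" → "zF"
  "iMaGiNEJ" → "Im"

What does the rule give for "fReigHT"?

Rule — flip the case of every letter, then keep only the first 2 characters.
"fReigHT" → "FrEIGht" → "Fr".

Fr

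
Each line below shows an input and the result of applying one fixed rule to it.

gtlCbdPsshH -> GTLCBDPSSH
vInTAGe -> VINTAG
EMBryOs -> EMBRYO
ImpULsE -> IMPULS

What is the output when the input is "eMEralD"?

The transformation: delete the last character, then convert every letter to uppercase.
Applying that to "eMEralD" gives "EMERAL".

EMERAL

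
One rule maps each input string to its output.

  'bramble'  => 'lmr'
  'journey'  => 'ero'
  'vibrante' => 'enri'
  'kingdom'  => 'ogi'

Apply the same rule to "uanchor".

oca

What's happening: keep every other character starting from the second (positions 2nd, 4th, 6th, ...), then reverse the string.
For "uanchor" the result is "oca".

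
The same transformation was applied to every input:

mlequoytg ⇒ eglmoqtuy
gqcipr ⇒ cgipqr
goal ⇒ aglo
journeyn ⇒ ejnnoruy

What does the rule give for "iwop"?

iopw

Rule — sort the characters into alphabetical order.
On "iwop" that produces "iopw".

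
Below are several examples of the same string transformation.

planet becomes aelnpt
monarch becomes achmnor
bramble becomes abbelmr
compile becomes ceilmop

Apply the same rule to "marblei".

The transformation: sort the characters into alphabetical order.
So "marblei" becomes "abeilmr".

abeilmr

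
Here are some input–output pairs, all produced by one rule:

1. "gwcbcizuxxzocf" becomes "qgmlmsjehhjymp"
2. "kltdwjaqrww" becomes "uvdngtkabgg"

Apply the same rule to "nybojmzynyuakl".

In each case the input is transformed by: shift every letter 10 places forward in the alphabet (wrapping around).
Doing the same to "nybojmzynyuakl": "xilytwjixiekuv".

xilytwjixiekuv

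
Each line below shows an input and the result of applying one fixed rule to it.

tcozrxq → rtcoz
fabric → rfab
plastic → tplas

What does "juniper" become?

pjuni

Looking at the pairs, the operation is to delete the last 2 characters, then move the last character to the front.
On "juniper": the first step gives "junip", and the second then gives "pjuni".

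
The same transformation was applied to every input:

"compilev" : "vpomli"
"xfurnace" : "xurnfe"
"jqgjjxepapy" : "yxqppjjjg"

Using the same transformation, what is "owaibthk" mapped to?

The transformation: sort the characters into reverse alphabetical order, then delete the last 2 characters.
Applying both steps to "owaibthk": "wtokihba", then "wtokih".
(Check on "xfurnace": → "xurnfeca" → "xurnfe" ✓)

wtokih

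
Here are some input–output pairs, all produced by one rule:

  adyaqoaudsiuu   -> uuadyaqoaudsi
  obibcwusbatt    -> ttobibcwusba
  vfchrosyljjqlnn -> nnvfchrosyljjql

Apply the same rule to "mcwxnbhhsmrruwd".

wdmcwxnbhhsmrru

In each case the input is transformed by: move the last 2 characters to the front (rotate right by 2).
For "mcwxnbhhsmrruwd" the result is "wdmcwxnbhhsmrru".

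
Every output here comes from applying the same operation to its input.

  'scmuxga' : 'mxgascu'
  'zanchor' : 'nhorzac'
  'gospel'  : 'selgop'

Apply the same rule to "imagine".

Each output is the input with this applied: move the first 3 characters to the end (rotate left by 3), then swap the first and last characters.
Starting from "imagine": after the first operation, "gineima"; after the second, "aineimg".

aineimg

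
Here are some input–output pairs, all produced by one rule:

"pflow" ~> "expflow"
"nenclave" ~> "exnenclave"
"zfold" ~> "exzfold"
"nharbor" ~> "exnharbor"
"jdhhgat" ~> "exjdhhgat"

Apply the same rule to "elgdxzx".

Each output is the input with this applied: prepend "ex".
So "elgdxzx" becomes "exelgdxzx".

exelgdxzx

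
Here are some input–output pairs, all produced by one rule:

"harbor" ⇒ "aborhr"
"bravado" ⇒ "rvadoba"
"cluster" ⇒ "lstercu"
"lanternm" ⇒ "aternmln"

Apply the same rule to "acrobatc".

Rule — move the first 2 characters to the end (rotate left by 2), then swap the first and last characters.
Working it through for "acrobatc": intermediate "robatcac", final "cobatcar".
(Check on "bravado": → "avadobr" → "rvadoba" ✓)

cobatcar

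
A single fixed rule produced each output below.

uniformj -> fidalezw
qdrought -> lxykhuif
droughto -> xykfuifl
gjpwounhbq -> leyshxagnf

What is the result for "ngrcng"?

Looking at the pairs, the operation is to shift every letter 9 places backward in the alphabet (wrapping around), then swap the front and back halves of the string.
On "ngrcng": the first step gives "exitex", and the second then gives "texexi".
(Check on "qdrought": → "huiflxyk" → "lxykhuif" ✓)

texexi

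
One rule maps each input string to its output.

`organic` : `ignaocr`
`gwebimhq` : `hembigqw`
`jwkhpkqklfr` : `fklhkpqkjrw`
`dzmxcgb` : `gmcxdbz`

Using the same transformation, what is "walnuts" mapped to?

tlunwsa

The pattern: take characters alternately from the front and the back (1st, last, 2nd, 2nd-last, ...), then move the first 3 characters to the end (rotate left by 3).
On "walnuts" that produces "tlunwsa".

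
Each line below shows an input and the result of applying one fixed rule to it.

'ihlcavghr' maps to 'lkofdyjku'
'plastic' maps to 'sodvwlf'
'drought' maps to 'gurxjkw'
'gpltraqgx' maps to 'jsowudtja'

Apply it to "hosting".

krvwlqj

Rule — shift every letter 3 places forward in the alphabet (wrapping around).
So "hosting" becomes "krvwlqj".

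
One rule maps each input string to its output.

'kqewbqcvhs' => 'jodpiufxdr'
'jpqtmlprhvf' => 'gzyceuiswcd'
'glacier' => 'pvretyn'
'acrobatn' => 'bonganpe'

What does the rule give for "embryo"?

Looking at the pairs, the operation is to shift every letter 13 places forward in the alphabet (wrapping around) — i.e. ROT13, then move the first 3 characters to the end (rotate left by 3).
Working it through for "embryo": intermediate "rzoelb", final "elbrzo".

elbrzo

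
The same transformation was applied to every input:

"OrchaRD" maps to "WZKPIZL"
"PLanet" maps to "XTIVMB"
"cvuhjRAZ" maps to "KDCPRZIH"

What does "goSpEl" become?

The rule is to shift every letter 8 places forward in the alphabet (wrapping around), then convert every letter to uppercase.
Doing the same to "goSpEl": "OWAXMT".

OWAXMT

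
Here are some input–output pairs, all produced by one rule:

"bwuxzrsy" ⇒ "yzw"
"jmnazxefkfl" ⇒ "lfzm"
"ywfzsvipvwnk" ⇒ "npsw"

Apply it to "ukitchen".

nck

Each output is the input with this applied: keep one character in every 3, starting at position 2 (positions 2nd, 5th, 8th, ...), then reverse the string.
Applying both steps to "ukitchen": "kcn", then "nck".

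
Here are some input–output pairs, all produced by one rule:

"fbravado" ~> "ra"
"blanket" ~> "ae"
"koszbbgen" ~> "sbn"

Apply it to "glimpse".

is

Rule — keep one character in every 3, starting at position 3 (positions 3rd, 6th, 9th, ...).
Doing the same to "glimpse": "is".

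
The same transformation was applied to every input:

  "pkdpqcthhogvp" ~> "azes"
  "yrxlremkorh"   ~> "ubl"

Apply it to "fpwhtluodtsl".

tiai

Each output is the input with this applied: keep one character in every 3, starting at position 3 (positions 3rd, 6th, 9th, ...), then shift every letter 3 places backward in the alphabet (wrapping around).
Working it through for "fpwhtluodtsl": intermediate "wldl", final "tiai".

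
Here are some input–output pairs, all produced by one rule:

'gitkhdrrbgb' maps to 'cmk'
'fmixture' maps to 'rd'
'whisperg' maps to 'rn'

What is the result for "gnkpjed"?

tn

The pattern: shift every letter 9 places forward in the alphabet (wrapping around), then keep one character in every 3, starting at position 3 (positions 3rd, 6th, 9th, ...).
Working it through for "gnkpjed": intermediate "pwtysnm", final "tn".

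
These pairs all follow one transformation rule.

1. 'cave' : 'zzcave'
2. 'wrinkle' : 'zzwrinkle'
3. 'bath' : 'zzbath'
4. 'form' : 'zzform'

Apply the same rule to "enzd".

zzenzd

Looking at the pairs, the operation is to prepend "zz".
So "enzd" becomes "zzenzd".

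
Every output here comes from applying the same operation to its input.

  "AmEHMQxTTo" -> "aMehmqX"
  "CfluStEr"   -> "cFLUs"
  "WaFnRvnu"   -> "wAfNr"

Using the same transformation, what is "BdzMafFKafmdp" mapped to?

bDZmAFfkAF

Each output is the input with this applied: delete the last 3 characters, then flip the case of every letter.
For "BdzMafFKafmdp", step one produces "BdzMafFKaf"; step two turns that into "bDZmAFfkAF".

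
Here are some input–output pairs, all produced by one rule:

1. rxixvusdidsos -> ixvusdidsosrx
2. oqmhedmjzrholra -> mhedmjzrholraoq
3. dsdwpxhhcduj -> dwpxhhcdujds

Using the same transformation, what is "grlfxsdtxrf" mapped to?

In each case the input is transformed by: move the first 2 characters to the end (rotate left by 2).
On "grlfxsdtxrf" that produces "lfxsdtxrfgr".

lfxsdtxrfgr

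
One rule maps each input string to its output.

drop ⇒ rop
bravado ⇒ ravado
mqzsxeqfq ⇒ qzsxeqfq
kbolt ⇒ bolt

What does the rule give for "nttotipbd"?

ttotipbd

The pattern: delete the first character.
Applying that to "nttotipbd" gives "ttotipbd".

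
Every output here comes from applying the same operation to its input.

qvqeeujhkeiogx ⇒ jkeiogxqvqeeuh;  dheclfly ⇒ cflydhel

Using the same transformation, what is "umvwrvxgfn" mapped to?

rxgfnumvwv

Rule — swap the front and back halves of the string, then swap the first and last characters.
Working it through for "umvwrvxgfn": intermediate "vxgfnumvwr", final "rxgfnumvwv".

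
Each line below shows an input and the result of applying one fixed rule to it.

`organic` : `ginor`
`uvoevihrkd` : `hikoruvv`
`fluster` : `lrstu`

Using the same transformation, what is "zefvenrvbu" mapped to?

The pattern: sort the characters into alphabetical order, then delete the first 2 characters.
Applying both steps to "zefvenrvbu": "beefnruvvz", then "efnruvvz".

efnruvvz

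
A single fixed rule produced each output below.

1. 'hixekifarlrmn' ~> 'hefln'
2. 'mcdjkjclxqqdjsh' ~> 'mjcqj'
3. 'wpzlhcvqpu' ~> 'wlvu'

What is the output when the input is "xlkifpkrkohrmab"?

xikom

The transformation: keep one character in every 3, starting at position 1 (positions 1st, 4th, 7th, ...).
So "xlkifpkrkohrmab" becomes "xikom".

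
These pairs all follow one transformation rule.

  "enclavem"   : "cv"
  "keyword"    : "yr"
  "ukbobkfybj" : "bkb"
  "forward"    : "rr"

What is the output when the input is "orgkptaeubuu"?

The pattern: keep one character in every 3, starting at position 3 (positions 3rd, 6th, 9th, ...).
"orgkptaeubuu" → "gtuu".

gtuu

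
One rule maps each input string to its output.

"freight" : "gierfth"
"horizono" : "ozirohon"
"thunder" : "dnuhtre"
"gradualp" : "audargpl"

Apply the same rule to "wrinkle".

knirwel

The transformation: move the last 2 characters to the front (rotate right by 2), then reverse the string.
For "wrinkle", step one produces "lewrink"; step two turns that into "knirwel".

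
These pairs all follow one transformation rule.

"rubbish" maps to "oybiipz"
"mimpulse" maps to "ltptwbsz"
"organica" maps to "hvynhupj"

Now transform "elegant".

alslnhu

In each case the input is transformed by: move the last character to the front, then shift every letter 7 places forward in the alphabet (wrapping around).
Starting from "elegant": after the first operation, "telegan"; after the second, "alslnhu".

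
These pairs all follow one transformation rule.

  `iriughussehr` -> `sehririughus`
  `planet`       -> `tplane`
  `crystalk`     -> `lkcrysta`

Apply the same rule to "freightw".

The transformation: move the first 2 characters to the end (rotate left by 2), then swap the front and back halves of the string.
For "freightw", step one produces "eightwfr"; step two turns that into "twfreigh".

twfreigh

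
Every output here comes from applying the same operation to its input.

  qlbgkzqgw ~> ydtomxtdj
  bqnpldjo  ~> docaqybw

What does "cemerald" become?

rprzneqy

Rule — shift every letter 13 places forward in the alphabet (wrapping around) — i.e. ROT13, then swap each adjacent pair of characters (1↔2, 3↔4, ...).
Starting from "cemerald": after the first operation, "przrenyq"; after the second, "rprzneqy".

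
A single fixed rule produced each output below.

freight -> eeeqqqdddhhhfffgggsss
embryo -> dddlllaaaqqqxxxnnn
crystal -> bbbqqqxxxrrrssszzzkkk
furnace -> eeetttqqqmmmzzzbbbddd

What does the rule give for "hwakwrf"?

Rule — shift every letter 1 place backward in the alphabet (wrapping around), then repeat every character 3 times.
Applying both steps to "hwakwrf": "gvzjvqe", then "gggvvvzzzjjjvvvqqqeee".
(Check on "embryo": → "dlaqxn" → "dddlllaaaqqqxxxnnn" ✓)

gggvvvzzzjjjvvvqqqeee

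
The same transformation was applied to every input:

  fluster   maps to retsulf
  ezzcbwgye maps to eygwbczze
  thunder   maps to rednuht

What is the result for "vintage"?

The transformation: reverse the string.
"vintage" → "egatniv".

egatniv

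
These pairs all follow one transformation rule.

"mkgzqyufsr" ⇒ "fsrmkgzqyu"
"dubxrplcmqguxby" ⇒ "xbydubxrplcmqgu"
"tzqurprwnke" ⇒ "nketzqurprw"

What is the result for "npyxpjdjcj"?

Each output is the input with this applied: move the last 3 characters to the front (rotate right by 3).
On "npyxpjdjcj" that produces "jcjnpyxpjd".

jcjnpyxpjd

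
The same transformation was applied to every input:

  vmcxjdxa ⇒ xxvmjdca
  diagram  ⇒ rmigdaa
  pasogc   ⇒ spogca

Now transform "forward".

The rule is to sort the characters into reverse alphabetical order.
Doing the same to "forward": "wrrofda".

wrrofda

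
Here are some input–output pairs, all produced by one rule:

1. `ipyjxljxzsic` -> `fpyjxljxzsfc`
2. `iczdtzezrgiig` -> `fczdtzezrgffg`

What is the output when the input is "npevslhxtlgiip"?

npevslhxtlgffp

Each output is the input with this applied: replace every "i" with "f".
So "npevslhxtlgiip" becomes "npevslhxtlgffp".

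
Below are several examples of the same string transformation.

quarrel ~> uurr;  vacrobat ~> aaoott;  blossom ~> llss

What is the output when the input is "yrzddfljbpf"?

Each output is the input with this applied: keep one character in every 3, starting at position 2 (positions 2nd, 5th, 8th, ...), then double every character.
For "yrzddfljbpf", step one produces "rdjf"; step two turns that into "rrddjjff".

rrddjjff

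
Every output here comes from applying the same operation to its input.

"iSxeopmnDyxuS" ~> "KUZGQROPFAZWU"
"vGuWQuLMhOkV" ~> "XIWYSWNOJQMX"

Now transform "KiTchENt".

MKVEJGPV

Looking at the pairs, the operation is to shift every letter 2 places forward in the alphabet (wrapping around), then convert every letter to uppercase.
Working it through for "KiTchENt": intermediate "MkVejGPv", final "MKVEJGPV".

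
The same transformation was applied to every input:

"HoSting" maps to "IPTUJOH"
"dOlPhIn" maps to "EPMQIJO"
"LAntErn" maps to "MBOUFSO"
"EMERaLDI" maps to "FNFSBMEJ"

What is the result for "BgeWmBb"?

CHFXNCC

The pattern: shift every letter 1 place forward in the alphabet (wrapping around), then convert every letter to uppercase.
Applying that to "BgeWmBb" gives "CHFXNCC".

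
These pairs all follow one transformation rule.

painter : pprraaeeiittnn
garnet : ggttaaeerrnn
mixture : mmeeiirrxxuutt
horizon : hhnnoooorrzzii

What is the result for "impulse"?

iieemmsspplluu

In each case the input is transformed by: take characters alternately from the front and the back (1st, last, 2nd, 2nd-last, ...), then double every character.
On "impulse": the first step gives "iemsplu", and the second then gives "iieemmsspplluu".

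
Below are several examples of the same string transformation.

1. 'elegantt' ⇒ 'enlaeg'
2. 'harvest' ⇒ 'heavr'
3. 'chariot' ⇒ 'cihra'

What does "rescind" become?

The transformation: delete the last 2 characters, then take characters alternately from the front and the back (1st, last, 2nd, 2nd-last, ...).
Working it through for "rescind": intermediate "resci", final "riecs".
(Check on "harvest": → "harve" → "heavr" ✓)

riecs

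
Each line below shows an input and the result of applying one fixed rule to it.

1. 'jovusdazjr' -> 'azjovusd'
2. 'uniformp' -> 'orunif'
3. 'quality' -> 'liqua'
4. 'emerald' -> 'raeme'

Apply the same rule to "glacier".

cigla

The rule is to delete the last 2 characters, then move the last 2 characters to the front (rotate right by 2).
On "glacier": the first step gives "glaci", and the second then gives "cigla".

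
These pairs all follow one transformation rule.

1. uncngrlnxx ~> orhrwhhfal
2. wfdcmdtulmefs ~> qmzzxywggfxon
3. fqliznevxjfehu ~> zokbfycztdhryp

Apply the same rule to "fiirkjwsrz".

ztclcmlqed

Looking at the pairs, the operation is to take characters alternately from the front and the back (1st, last, 2nd, 2nd-last, ...), then shift every letter 6 places backward in the alphabet (wrapping around).
For "fiirkjwsrz", step one produces "fzirisrwkj"; step two turns that into "ztclcmlqed".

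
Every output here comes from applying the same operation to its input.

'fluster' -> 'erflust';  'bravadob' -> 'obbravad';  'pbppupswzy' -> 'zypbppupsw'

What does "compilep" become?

epcompil

Each output is the input with this applied: move the last 2 characters to the front (rotate right by 2).
On "compilep" that produces "epcompil".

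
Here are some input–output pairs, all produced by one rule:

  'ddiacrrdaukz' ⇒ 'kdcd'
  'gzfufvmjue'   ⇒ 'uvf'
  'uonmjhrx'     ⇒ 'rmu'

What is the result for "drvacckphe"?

Each output is the input with this applied: reverse the string, then keep one character in every 3, starting at position 2 (positions 2nd, 5th, 8th, ...).
Starting from "drvacckphe": after the first operation, "ehpkccavrd"; after the second, "hcv".
(Check on "gzfufvmjue": → "eujmvfufzg" → "uvf" ✓)

hcv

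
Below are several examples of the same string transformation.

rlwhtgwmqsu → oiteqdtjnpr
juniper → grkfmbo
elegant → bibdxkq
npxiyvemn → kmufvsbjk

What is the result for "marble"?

jxoyib

Each output is the input with this applied: shift every letter 3 places backward in the alphabet (wrapping around).
So "marble" becomes "jxoyib".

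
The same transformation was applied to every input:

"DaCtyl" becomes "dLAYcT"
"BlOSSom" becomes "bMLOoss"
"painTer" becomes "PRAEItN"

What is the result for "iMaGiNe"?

IEmnAIg

What's happening: flip the case of every letter, then take characters alternately from the front and the back (1st, last, 2nd, 2nd-last, ...).
On "iMaGiNe": the first step gives "ImAgInE", and the second then gives "IEmnAIg".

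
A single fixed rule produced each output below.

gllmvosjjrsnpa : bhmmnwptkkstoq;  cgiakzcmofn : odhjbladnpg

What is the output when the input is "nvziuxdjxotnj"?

Each output is the input with this applied: move the last character to the front, then shift every letter 1 place forward in the alphabet (wrapping around).
Applying both steps to "nvziuxdjxotnj": "jnvziuxdjxotn", then "kowajvyekypuo".
(Check on "gllmvosjjrsnpa": → "agllmvosjjrsnp" → "bhmmnwptkkstoq" ✓)

kowajvyekypuo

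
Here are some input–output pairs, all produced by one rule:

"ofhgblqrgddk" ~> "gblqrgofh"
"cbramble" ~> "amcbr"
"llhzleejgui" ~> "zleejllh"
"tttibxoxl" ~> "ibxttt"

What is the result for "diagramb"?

grdia

The rule is to delete the last 3 characters, then move the first 3 characters to the end (rotate left by 3).
On "diagramb" that produces "grdia".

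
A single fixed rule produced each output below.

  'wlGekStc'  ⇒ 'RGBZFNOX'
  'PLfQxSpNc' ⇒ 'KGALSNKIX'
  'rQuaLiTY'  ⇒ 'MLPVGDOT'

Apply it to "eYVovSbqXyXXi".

The pattern: shift every letter 5 places backward in the alphabet (wrapping around), then convert every letter to uppercase.
Starting from "eYVovSbqXyXXi": after the first operation, "zTQjqNwlStSSd"; after the second, "ZTQJQNWLSTSSD".

ZTQJQNWLSTSSD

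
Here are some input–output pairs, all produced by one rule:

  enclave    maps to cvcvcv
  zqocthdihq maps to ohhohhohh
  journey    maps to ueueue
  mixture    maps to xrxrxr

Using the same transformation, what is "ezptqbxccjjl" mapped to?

pbclpbclpbcl

In each case the input is transformed by: keep one character in every 3, starting at position 3 (positions 3rd, 6th, 9th, ...), then write the whole string 3 times in a row.
For "ezptqbxccjjl", step one produces "pbcl"; step two turns that into "pbclpbclpbcl".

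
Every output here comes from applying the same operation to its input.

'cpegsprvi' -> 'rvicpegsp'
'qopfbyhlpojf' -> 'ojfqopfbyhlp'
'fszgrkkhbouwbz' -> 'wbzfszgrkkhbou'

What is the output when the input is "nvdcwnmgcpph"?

pphnvdcwnmgc

The transformation: move the last 3 characters to the front (rotate right by 3).
Doing the same to "nvdcwnmgcpph": "pphnvdcwnmgc".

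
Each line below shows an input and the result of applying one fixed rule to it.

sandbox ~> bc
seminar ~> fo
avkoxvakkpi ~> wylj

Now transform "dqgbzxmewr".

Each output is the input with this applied: shift every letter 1 place forward in the alphabet (wrapping around), then keep one character in every 3, starting at position 2 (positions 2nd, 5th, 8th, ...).
Starting from "dqgbzxmewr": after the first operation, "erhcaynfxs"; after the second, "raf".

raf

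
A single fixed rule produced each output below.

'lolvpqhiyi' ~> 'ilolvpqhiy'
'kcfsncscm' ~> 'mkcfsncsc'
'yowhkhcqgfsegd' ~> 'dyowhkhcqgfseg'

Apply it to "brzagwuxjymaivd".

dbrzagwuxjymaiv

Each output is the input with this applied: move the last character to the front.
Applying that to "brzagwuxjymaivd" gives "dbrzagwuxjymaiv".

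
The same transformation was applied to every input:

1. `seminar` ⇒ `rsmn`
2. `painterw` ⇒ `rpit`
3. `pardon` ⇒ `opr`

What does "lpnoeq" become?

Rule — keep every other character starting from the first (positions 1st, 3rd, 5th, ...), then move the last character to the front.
Working it through for "lpnoeq": intermediate "lne", final "eln".

eln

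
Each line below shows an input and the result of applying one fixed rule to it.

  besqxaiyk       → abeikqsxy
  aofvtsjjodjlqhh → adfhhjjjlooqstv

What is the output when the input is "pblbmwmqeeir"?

bbeeilmmpqrw

In each case the input is transformed by: sort the characters into alphabetical order.
Applying that to "pblbmwmqeeir" gives "bbeeilmmpqrw".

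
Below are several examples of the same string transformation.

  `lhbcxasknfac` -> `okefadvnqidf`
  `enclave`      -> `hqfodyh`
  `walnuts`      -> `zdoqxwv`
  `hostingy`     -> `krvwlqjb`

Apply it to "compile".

Rule — shift every letter 3 places forward in the alphabet (wrapping around).
"compile" → "frpsloh".

frpsloh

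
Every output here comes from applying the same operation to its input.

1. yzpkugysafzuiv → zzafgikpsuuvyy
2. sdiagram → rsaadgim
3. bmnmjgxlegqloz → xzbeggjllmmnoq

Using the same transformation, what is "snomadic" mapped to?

Rule — sort the characters into alphabetical order, then move the last 2 characters to the front (rotate right by 2).
"snomadic" → "osacdimn".
(Check on "sdiagram": → "aadgimrs" → "rsaadgim" ✓)

osacdimn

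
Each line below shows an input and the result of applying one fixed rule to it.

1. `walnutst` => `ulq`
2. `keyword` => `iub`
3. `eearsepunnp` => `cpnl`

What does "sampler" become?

qnp

The transformation: keep one character in every 3, starting at position 1 (positions 1st, 4th, 7th, ...), then shift every letter 2 places backward in the alphabet (wrapping around).
"sampler" → "spr" → "qnp".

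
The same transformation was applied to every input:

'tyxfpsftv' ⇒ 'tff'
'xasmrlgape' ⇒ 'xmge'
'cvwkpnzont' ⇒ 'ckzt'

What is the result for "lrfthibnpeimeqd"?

ltbee

In each case the input is transformed by: keep one character in every 3, starting at position 1 (positions 1st, 4th, 7th, ...).
Doing the same to "lrfthibnpeimeqd": "ltbee".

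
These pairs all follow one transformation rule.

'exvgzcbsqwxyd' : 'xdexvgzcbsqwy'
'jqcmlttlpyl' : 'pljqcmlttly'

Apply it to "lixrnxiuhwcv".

The pattern: move the last 2 characters to the front (rotate right by 2), then swap the first and last characters.
Applying both steps to "lixrnxiuhwcv": "cvlixrnxiuhw", then "wvlixrnxiuhc".

wvlixrnxiuhc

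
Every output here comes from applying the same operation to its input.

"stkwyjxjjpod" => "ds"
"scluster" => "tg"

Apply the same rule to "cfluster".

tg

Each output is the input with this applied: shift every letter 11 places backward in the alphabet (wrapping around), then keep only the last 2 characters.
Applying that to "cfluster" gives "tg".
(Check on "stkwyjxjjpod": → "hizlnymyyeds" → "ds" ✓)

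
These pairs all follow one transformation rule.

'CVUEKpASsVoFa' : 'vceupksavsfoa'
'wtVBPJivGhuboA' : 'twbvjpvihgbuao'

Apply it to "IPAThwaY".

Each output is the input with this applied: swap each adjacent pair of characters (1↔2, 3↔4, ...), then convert every letter to lowercase.
"IPAThwaY" → "PITAwhYa" → "pitawhya".

pitawhya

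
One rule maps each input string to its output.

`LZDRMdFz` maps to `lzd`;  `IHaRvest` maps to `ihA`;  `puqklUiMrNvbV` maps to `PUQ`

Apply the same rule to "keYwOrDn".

In each case the input is transformed by: flip the case of every letter, then keep only the first 3 characters.
On "keYwOrDn": the first step gives "KEyWoRdN", and the second then gives "KEy".

KEy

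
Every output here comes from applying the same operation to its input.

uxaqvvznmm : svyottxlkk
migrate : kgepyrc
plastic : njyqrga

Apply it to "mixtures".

kgvrspcq

The transformation: shift every letter 2 places backward in the alphabet (wrapping around).
Doing the same to "mixtures": "kgvrspcq".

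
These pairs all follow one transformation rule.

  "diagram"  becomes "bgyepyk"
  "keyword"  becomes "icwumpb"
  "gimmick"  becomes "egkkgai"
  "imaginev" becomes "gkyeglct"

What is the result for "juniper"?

hslgncp

The pattern: shift every letter 2 places backward in the alphabet (wrapping around).
"juniper" → "hslgncp".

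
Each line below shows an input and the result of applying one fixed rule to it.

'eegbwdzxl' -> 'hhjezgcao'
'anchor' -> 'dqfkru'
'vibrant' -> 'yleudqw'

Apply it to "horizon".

krulcrq

The pattern: shift every letter 3 places forward in the alphabet (wrapping around).
So "horizon" becomes "krulcrq".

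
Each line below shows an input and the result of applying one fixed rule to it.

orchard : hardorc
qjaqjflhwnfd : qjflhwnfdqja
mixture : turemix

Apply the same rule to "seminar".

inarsem

What's happening: move the first 3 characters to the end (rotate left by 3).
"seminar" → "inarsem".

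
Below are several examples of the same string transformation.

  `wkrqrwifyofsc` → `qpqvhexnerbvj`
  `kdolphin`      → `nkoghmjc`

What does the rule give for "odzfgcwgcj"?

yefbvfbinc

The transformation: move the first 2 characters to the end (rotate left by 2), then shift every letter 1 place backward in the alphabet (wrapping around).
On "odzfgcwgcj": the first step gives "zfgcwgcjod", and the second then gives "yefbvfbinc".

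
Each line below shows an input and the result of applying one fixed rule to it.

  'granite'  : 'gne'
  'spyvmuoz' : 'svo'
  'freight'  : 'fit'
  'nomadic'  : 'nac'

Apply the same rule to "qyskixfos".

The transformation: keep one character in every 3, starting at position 1 (positions 1st, 4th, 7th, ...).
Applying that to "qyskixfos" gives "qkf".

qkf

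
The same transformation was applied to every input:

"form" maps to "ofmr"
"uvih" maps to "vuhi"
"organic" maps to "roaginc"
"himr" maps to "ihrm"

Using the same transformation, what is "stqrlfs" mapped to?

tsrqfls

Each output is the input with this applied: swap each adjacent pair of characters (1↔2, 3↔4, ...).
Applying that to "stqrlfs" gives "tsrqfls".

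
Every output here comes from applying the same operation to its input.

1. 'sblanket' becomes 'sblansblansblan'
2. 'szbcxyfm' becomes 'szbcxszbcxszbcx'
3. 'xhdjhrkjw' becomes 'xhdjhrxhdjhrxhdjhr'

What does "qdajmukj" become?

The pattern: delete the last 3 characters, then write the whole string 3 times in a row.
Working it through for "qdajmukj": intermediate "qdajm", final "qdajmqdajmqdajm".

qdajmqdajmqdajm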